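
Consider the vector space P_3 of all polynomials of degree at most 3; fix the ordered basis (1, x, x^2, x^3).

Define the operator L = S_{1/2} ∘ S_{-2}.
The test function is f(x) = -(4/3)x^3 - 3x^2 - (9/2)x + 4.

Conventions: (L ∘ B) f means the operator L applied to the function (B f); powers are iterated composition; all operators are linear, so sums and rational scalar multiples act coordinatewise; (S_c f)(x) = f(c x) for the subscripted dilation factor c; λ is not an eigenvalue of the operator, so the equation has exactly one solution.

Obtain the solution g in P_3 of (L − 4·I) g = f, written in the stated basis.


g(x) = (4/15)x^3 + x^2 + (9/10)x - 4/3

write g with unknown coordinates in the stated basis and equate coefficients in (L − 4·I) g = f
solving from the highest basis element down gives g = (4/15)x^3 + x^2 + (9/10)x - 4/3
check: L g = -(4/15)x^3 + x^2 - (9/10)x - 4/3
so L g − 4·g = -(4/3)x^3 - 3x^2 - (9/2)x + 4 = f ✓


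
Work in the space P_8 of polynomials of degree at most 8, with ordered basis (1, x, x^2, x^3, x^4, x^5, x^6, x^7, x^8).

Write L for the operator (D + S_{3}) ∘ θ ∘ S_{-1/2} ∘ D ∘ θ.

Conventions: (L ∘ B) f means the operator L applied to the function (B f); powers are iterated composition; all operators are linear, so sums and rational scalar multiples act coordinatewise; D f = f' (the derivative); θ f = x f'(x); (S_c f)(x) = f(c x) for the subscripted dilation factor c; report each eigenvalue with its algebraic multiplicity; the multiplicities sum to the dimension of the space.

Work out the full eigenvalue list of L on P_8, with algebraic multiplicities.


λ = 0 (multiplicity 9)

image of 1: 0
image of x: 0
image of x^2: -6x - 2
image of x^3: (81/2)x^2 + 9x
image of x^4: -162x^3 - 18x^2
image of x^5: (2025/4)x^4 + 25x^3
image of x^6: -(10935/8)x^5 - (225/8)x^4
image of x^7: (107163/32)x^6 + (441/16)x^5
image of x^8: -(15309/2)x^7 - (49/2)x^6
the matrix is upper triangular; its diagonal is (0, 0, 0, 0, 0, 0, 0, 0, 0)
for a triangular matrix the eigenvalues are the diagonal entries, with algebraic multiplicity their repetition count


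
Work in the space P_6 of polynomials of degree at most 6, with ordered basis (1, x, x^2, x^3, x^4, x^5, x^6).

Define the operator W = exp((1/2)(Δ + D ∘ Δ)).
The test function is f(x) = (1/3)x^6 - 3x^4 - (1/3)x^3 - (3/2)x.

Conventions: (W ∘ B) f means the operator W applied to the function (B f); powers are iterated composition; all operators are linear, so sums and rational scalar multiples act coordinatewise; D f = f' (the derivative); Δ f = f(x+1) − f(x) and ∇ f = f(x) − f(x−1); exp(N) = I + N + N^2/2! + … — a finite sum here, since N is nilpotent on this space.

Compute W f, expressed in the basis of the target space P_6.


g(x) = (1/3)x^6 + x^5 + (23/4)x^4 + (137/6)x^3 + (733/16)x^2 + (1125/16)x + 9203/192

order-1 term: x^5 + (15/2)x^4 + (22/3)x^3 - 15x^2 - (39/2)x - 31/4
order-2 term: (5/4)x^4 + 15x^3 + (197/4)x^2 + (181/4)x + 25/12
order-3 term: (5/6)x^3 + (45/4)x^2 + (169/4)x + 1037/24
order-4 term: (5/16)x^2 + (15/4)x + 119/12
order-5 term: (1/16)x + 15/32
order-6 term: 1/192
the series for exp((1/2)(Δ + D ∘ Δ)) f terminates at order 6
exp((1/2)(Δ + D ∘ Δ)) f = (1/3)x^6 + x^5 + (23/4)x^4 + (137/6)x^3 + (733/16)x^2 + (1125/16)x + 9203/192


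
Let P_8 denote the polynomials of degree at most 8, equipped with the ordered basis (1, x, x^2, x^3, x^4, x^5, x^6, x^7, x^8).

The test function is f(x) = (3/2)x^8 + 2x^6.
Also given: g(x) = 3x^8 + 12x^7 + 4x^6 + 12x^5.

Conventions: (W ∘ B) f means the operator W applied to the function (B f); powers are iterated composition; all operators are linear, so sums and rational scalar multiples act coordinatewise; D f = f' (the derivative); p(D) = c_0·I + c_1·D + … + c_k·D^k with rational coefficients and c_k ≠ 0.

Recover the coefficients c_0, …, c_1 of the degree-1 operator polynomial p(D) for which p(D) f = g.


D^0 f = (3/2)x^8 + 2x^6
D^1 f = 12x^7 + 12x^5
matching coefficients of g against c_0 f + c_1 Df + … from the top degree down determines the c_i
solution: c_0 = 2, c_1 = 1

p(D) = 2·I + D, i.e. c_0 = 2, c_1 = 1


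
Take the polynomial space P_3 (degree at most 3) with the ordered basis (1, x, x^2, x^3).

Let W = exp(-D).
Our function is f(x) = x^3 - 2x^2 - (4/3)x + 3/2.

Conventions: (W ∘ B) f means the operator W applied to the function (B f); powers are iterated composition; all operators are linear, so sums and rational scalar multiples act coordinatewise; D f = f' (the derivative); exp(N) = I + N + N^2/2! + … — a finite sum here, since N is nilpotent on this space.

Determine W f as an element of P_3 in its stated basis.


the image equals g(x) = x^3 - 5x^2 + (17/3)x - 1/6

order-1 term: -3x^2 + 4x + 4/3
order-2 term: 3x - 2
order-3 term: -1
the series for exp(-D) f terminates at order 3
exp(-D) f = x^3 - 5x^2 + (17/3)x - 1/6


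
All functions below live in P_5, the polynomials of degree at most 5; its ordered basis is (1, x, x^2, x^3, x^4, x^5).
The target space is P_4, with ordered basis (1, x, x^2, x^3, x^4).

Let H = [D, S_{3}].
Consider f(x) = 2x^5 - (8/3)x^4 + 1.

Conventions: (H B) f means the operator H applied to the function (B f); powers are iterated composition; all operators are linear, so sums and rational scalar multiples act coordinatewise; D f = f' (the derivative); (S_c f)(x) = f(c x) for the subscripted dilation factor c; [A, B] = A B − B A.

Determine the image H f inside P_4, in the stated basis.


g(x) = 1620x^4 - 576x^3

S_{3} f = 486x^5 - 216x^4 + 1
D S_{3} f = 2430x^4 - 864x^3
D f = 10x^4 - (32/3)x^3
S_{3} D f = 810x^4 - 288x^3
[D, S_{3}] f = 1620x^4 - 576x^3


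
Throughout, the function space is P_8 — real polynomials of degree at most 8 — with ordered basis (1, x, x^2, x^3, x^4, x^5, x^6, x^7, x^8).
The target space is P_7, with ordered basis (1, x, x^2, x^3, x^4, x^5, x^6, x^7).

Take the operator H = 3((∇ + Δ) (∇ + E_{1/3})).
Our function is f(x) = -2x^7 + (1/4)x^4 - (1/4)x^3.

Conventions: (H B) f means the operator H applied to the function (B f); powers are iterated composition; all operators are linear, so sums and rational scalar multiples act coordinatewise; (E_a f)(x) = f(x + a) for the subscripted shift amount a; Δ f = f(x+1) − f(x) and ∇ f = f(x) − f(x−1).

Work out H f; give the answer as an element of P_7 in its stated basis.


the image equals g(x) = -84x^6 - 672x^5 + 700x^4 - (35786/9)x^3 + (58535/18)x^2 - (79442/27)x + 353527/486

∇ f = -14x^6 + 42x^5 - 70x^4 + 71x^3 - (177/4)x^2 + (63/4)x - 5/2
E_{1/3} f = -2x^7 - (14/3)x^6 - (14/3)x^5 - (253/108)x^4 - (253/324)x^3 - (83/324)x^2 - (191/2916)x - 31/4374
(∇ + E_{1/3}) f = -2x^7 - (56/3)x^6 + (112/3)x^5 - (7813/108)x^4 + (22751/324)x^3 - (3605/81)x^2 + (11434/729)x - 5483/2187
∇ (∇ + E_{1/3}) f = -14x^6 - 70x^5 + (1190/3)x^4 - (26083/27)x^3 + (135653/108)x^2 - (283081/324)x + 374345/1458
Δ (∇ + E_{1/3}) f = -14x^6 - 154x^5 - (490/3)x^4 - (9703/27)x^3 - (18583/108)x^2 - (34687/324)x - 10409/729
(∇ + Δ) (∇ + E_{1/3}) f = -28x^6 - 224x^5 + (700/3)x^4 - (35786/27)x^3 + (58535/54)x^2 - (79442/81)x + 353527/1458
(3((∇ + Δ) (∇ + E_{1/3}))) f = -84x^6 - 672x^5 + 700x^4 - (35786/9)x^3 + (58535/18)x^2 - (79442/27)x + 353527/486


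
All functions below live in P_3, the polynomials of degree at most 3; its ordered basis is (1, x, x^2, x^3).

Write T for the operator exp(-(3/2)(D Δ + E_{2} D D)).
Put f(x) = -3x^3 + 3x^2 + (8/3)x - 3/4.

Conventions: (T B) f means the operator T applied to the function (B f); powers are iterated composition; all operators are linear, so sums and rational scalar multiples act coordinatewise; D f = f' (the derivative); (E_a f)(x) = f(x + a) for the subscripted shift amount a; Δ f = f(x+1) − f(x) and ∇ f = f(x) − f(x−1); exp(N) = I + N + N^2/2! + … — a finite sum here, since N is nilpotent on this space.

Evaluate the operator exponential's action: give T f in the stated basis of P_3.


g(x) = -3x^3 + 3x^2 + (170/3)x + 195/4

order-1 term: 54x + 99/2
the series for exp(-(3/2)(D Δ + E_{2} D D)) f terminates at order 1
exp(-(3/2)(D Δ + E_{2} D D)) f = -3x^3 + 3x^2 + (170/3)x + 195/4


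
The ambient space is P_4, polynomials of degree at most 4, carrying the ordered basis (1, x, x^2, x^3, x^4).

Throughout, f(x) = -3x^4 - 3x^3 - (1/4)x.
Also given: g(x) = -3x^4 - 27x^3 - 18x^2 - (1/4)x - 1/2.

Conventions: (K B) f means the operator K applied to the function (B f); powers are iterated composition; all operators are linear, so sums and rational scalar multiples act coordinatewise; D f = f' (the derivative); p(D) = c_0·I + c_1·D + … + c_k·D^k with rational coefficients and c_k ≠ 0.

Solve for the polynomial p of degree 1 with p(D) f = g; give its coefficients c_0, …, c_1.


D^0 f = -3x^4 - 3x^3 - (1/4)x
D^1 f = -12x^3 - 9x^2 - 1/4
matching coefficients of g against c_0 f + c_1 Df + … from the top degree down determines the c_i
solution: c_0 = 1, c_1 = 2

c_0 = 1, c_1 = 2


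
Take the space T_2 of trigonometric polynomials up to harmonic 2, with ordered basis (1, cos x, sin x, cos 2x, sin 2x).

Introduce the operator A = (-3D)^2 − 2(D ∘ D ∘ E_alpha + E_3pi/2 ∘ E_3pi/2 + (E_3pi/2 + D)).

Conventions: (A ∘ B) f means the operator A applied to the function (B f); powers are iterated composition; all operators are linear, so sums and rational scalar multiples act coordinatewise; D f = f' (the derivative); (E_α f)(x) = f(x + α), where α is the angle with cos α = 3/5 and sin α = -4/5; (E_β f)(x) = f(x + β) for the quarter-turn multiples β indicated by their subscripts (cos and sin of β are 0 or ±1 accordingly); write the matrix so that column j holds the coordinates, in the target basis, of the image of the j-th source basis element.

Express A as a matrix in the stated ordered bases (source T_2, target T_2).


image of 1: -4
image of cos x: -(29/5)cos x + (8/5)sin x
image of sin x: -(8/5)cos x - (29/5)sin x
image of cos 2x: -(956/25)cos 2x + (292/25)sin 2x
image of sin 2x: -(292/25)cos 2x - (956/25)sin 2x
each image's coordinates form column j of the matrix

the matrix is [[-4, 0, 0, 0, 0]; [0, -29/5, -8/5, 0, 0]; [0, 8/5, -29/5, 0, 0]; [0, 0, 0, -956/25, -292/25]; [0, 0, 0, 292/25, -956/25]] (rows listed top to bottom)


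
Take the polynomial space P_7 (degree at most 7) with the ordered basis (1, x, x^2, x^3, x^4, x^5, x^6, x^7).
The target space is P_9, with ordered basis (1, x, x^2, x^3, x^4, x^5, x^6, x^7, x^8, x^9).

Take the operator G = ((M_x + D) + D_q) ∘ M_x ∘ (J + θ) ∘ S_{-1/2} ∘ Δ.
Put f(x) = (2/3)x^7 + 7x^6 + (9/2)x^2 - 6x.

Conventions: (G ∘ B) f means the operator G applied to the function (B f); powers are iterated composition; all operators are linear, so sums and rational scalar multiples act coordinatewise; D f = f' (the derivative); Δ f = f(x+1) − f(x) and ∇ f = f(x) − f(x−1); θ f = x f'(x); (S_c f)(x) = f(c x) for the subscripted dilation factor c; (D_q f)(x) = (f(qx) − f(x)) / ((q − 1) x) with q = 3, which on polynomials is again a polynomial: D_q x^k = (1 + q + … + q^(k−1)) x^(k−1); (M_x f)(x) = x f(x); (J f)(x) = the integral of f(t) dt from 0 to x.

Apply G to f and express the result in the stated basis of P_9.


Δ f = (14/3)x^6 + 56x^5 + (385/3)x^4 + (490/3)x^3 + 119x^2 + (167/3)x + 37/6
S_{-1/2} Δ f = (7/96)x^6 - (7/4)x^5 + (385/48)x^4 - (245/12)x^3 + (119/4)x^2 - (167/6)x + 37/6
J (S_{-1/2} ∘ Δ) f = (1/96)x^7 - (7/24)x^6 + (77/48)x^5 - (245/48)x^4 + (119/12)x^3 - (167/12)x^2 + (37/6)x
θ (S_{-1/2} ∘ Δ) f = (7/16)x^6 - (35/4)x^5 + (385/12)x^4 - (245/4)x^3 + (119/2)x^2 - (167/6)x
(J + θ) (S_{-1/2} ∘ Δ) f = (1/96)x^7 + (7/48)x^6 - (343/48)x^5 + (1295/48)x^4 - (154/3)x^3 + (547/12)x^2 - (65/3)x
M_x (J + θ) (S_{-1/2} ∘ Δ) f = (1/96)x^8 + (7/48)x^7 - (343/48)x^6 + (1295/48)x^5 - (154/3)x^4 + (547/12)x^3 - (65/3)x^2
M_x (M_x ∘ (J + θ)) (S_{-1/2} ∘ Δ) f = (1/96)x^9 + (7/48)x^8 - (343/48)x^7 + (1295/48)x^6 - (154/3)x^5 + (547/12)x^4 - (65/3)x^3
D (M_x ∘ (J + θ)) (S_{-1/2} ∘ Δ) f = (1/12)x^7 + (49/48)x^6 - (343/8)x^5 + (6475/48)x^4 - (616/3)x^3 + (547/4)x^2 - (130/3)x
(M_x + D) (M_x ∘ (J + θ)) (S_{-1/2} ∘ Δ) f = (1/96)x^9 + (7/48)x^8 - (113/16)x^7 + 28x^6 - (2261/24)x^5 + (8663/48)x^4 - 227x^3 + (547/4)x^2 - (130/3)x
D_q (M_x ∘ (J + θ)) (S_{-1/2} ∘ Δ) f = (205/6)x^7 + (7651/48)x^6 - (31213/12)x^5 + (156695/48)x^4 - (6160/3)x^3 + (7111/12)x^2 - (260/3)x
((M_x + D) + D_q) (M_x ∘ (J + θ)) (S_{-1/2} ∘ Δ) f = (1/96)x^9 + (7/48)x^8 + (1301/48)x^7 + (8995/48)x^6 - (64687/24)x^5 + (82679/24)x^4 - (6841/3)x^3 + (2188/3)x^2 - 130x

g(x) = (1/96)x^9 + (7/48)x^8 + (1301/48)x^7 + (8995/48)x^6 - (64687/24)x^5 + (82679/24)x^4 - (6841/3)x^3 + (2188/3)x^2 - 130x


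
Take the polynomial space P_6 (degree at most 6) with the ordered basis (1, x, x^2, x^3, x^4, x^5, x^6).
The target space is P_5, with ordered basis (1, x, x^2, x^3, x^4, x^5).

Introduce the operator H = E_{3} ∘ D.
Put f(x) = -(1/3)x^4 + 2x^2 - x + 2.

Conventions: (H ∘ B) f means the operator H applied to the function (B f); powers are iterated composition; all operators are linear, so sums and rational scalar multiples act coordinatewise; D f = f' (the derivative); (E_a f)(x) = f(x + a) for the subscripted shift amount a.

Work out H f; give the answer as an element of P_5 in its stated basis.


D f = -(4/3)x^3 + 4x - 1
E_{3} D f = -(4/3)x^3 - 12x^2 - 32x - 25

the image equals g(x) = -(4/3)x^3 - 12x^2 - 32x - 25


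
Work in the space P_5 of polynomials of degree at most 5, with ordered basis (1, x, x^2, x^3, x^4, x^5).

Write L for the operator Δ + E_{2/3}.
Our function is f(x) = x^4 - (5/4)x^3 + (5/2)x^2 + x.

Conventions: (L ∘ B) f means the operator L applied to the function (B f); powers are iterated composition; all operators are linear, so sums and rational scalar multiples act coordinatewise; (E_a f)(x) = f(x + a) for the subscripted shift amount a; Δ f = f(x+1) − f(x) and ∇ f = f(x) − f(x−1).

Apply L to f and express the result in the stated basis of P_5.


the image equals g(x) = x^4 + (65/12)x^3 + (59/12)x^2 + (983/108)x + 1573/324

Δ f = 4x^3 + (9/4)x^2 + (21/4)x + 13/4
E_{2/3} f = x^4 + (17/12)x^3 + (8/3)x^2 + (104/27)x + 130/81
(Δ + E_{2/3}) f = x^4 + (65/12)x^3 + (59/12)x^2 + (983/108)x + 1573/324


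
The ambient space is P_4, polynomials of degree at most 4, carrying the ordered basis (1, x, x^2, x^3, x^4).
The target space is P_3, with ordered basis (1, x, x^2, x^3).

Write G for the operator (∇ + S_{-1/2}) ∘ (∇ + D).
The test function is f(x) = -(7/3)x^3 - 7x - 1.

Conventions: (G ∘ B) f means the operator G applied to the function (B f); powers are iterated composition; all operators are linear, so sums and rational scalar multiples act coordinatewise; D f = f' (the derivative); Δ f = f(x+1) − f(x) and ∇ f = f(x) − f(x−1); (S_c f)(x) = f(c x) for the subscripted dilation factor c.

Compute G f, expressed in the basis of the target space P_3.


the image equals g(x) = -(7/2)x^2 - (63/2)x + 14/3

∇ f = -7x^2 + 7x - 28/3
D f = -7x^2 - 7
(∇ + D) f = -14x^2 + 7x - 49/3
∇ (∇ + D) f = -28x + 21
S_{-1/2} (∇ + D) f = -(7/2)x^2 - (7/2)x - 49/3
(∇ + S_{-1/2}) (∇ + D) f = -(7/2)x^2 - (63/2)x + 14/3


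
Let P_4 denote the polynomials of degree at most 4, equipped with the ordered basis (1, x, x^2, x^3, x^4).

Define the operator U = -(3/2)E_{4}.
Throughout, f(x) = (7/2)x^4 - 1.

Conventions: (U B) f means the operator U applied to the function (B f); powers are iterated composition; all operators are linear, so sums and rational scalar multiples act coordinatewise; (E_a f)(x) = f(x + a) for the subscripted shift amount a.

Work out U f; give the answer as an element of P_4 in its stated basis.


g(x) = -(21/4)x^4 - 84x^3 - 504x^2 - 1344x - 2685/2

E_{4} f = (7/2)x^4 + 56x^3 + 336x^2 + 896x + 895
(-(3/2)E_{4}) f = -(21/4)x^4 - 84x^3 - 504x^2 - 1344x - 2685/2


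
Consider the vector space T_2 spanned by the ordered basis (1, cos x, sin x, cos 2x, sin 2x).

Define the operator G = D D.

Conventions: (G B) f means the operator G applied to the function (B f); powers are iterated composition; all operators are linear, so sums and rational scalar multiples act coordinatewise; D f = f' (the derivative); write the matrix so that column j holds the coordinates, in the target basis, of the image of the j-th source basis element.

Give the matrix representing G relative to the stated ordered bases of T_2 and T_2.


the matrix is [[0, 0, 0, 0, 0]; [0, -1, 0, 0, 0]; [0, 0, -1, 0, 0]; [0, 0, 0, -4, 0]; [0, 0, 0, 0, -4]] (rows listed top to bottom)

image of 1: 0
image of cos x: -cos x
image of sin x: -sin x
image of cos 2x: -4cos 2x
image of sin 2x: -4sin 2x
each image's coordinates form column j of the matrix


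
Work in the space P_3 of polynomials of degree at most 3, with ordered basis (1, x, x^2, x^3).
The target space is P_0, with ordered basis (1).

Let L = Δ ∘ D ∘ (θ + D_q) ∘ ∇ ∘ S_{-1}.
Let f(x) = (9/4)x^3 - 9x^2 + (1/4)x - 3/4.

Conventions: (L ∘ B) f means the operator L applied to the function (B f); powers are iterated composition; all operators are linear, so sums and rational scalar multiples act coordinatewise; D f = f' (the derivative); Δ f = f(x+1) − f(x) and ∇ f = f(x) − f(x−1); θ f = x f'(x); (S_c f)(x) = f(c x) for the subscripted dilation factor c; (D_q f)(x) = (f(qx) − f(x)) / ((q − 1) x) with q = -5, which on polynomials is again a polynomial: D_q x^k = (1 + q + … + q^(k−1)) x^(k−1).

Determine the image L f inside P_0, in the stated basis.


S_{-1} f = -(9/4)x^3 - 9x^2 - (1/4)x - 3/4
∇ S_{-1} f = -(27/4)x^2 - (45/4)x + 13/2
θ ∇ S_{-1} f = -(27/2)x^2 - (45/4)x
D_q ∇ S_{-1} f = 27x - 45/4
(θ + D_q) ∇ S_{-1} f = -(27/2)x^2 + (63/4)x - 45/4
D (θ + D_q) ∇ S_{-1} f = -27x + 63/4
Δ D (θ + D_q) ∇ S_{-1} f = -27

the result is g(x) = -27


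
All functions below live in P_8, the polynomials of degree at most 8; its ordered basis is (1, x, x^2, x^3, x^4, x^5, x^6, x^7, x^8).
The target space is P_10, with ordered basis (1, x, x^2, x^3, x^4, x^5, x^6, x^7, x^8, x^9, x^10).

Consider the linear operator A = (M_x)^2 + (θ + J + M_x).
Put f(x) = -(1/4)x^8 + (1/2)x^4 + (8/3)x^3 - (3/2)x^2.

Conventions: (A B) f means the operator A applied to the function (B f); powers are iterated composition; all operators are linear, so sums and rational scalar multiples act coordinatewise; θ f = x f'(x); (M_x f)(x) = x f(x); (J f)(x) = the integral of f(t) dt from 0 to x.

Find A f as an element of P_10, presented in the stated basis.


the result is g(x) = -(1/4)x^10 - (5/18)x^9 - 2x^8 + (1/2)x^6 + (49/15)x^5 + (23/6)x^4 + 6x^3 - 3x^2

M_x f = -(1/4)x^9 + (1/2)x^5 + (8/3)x^4 - (3/2)x^3
M_x M_x f = -(1/4)x^10 + (1/2)x^6 + (8/3)x^5 - (3/2)x^4
θ f = -2x^8 + 2x^4 + 8x^3 - 3x^2
J f = -(1/36)x^9 + (1/10)x^5 + (2/3)x^4 - (1/2)x^3
M_x f = -(1/4)x^9 + (1/2)x^5 + (8/3)x^4 - (3/2)x^3
(θ + J + M_x) f = -(5/18)x^9 - 2x^8 + (3/5)x^5 + (16/3)x^4 + 6x^3 - 3x^2
((M_x)^2 + (θ + J + M_x)) f = -(1/4)x^10 - (5/18)x^9 - 2x^8 + (1/2)x^6 + (49/15)x^5 + (23/6)x^4 + 6x^3 - 3x^2


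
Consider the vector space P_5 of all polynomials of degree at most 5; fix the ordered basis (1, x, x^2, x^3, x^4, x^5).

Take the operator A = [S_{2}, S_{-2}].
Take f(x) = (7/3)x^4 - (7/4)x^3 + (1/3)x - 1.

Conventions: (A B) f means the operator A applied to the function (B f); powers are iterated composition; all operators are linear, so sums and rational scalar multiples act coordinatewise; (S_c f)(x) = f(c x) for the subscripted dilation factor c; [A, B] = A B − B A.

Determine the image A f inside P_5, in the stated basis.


the result is g(x) = 0

S_{-2} f = (112/3)x^4 + 14x^3 - (2/3)x - 1
S_{2} S_{-2} f = (1792/3)x^4 + 112x^3 - (4/3)x - 1
S_{2} f = (112/3)x^4 - 14x^3 + (2/3)x - 1
S_{-2} S_{2} f = (1792/3)x^4 + 112x^3 - (4/3)x - 1
[S_{2}, S_{-2}] f = 0


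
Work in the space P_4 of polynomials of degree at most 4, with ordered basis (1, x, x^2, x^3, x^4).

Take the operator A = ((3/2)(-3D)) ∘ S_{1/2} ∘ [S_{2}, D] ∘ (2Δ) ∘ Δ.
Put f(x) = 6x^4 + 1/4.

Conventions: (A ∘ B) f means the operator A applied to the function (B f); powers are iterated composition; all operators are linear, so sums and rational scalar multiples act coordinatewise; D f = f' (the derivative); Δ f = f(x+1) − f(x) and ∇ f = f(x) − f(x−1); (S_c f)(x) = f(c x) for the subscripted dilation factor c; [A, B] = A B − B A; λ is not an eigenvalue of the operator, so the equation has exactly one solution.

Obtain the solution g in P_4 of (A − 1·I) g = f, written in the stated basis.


the result is g(x) = -6x^4 - 5185/4

write g with unknown coordinates in the stated basis and equate coefficients in (A − 1·I) g = f
solving from the highest basis element down gives g = -6x^4 - 5185/4
check: A g = -1296
so A g − 1·g = 6x^4 + 1/4 = f ✓


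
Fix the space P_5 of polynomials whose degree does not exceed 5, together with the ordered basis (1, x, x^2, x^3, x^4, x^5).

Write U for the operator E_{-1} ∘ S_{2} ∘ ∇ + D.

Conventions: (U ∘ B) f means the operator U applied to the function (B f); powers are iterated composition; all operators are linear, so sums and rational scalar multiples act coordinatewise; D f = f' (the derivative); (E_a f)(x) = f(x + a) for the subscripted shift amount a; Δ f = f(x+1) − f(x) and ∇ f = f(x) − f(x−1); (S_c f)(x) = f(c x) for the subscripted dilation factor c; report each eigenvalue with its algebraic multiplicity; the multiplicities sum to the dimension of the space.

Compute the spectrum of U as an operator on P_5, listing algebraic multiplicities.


image of 1: 0
image of x: 2
image of x^2: 6x - 5
image of x^3: 15x^2 - 30x + 19
image of x^4: 36x^3 - 120x^2 + 152x - 65
image of x^5: 85x^4 - 400x^3 + 760x^2 - 650x + 211
the matrix is upper triangular; its diagonal is (0, 0, 0, 0, 0, 0)
for a triangular matrix the eigenvalues are the diagonal entries, with algebraic multiplicity their repetition count

λ = 0 (multiplicity 6)


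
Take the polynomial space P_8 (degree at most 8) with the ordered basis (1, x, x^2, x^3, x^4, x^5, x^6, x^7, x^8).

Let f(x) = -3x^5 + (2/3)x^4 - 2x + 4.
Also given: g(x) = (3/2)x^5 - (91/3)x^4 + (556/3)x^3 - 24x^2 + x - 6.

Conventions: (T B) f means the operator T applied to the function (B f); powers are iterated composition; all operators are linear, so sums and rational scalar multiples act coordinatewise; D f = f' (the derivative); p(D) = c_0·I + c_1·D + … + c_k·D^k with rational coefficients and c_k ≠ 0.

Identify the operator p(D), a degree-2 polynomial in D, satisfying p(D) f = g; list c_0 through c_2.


D^0 f = -3x^5 + (2/3)x^4 - 2x + 4
D^1 f = -15x^4 + (8/3)x^3 - 2
D^2 f = -60x^3 + 8x^2
matching coefficients of g against c_0 f + c_1 Df + … from the top degree down determines the c_i
solution: c_0 = -1/2, c_1 = 2, c_2 = -3

c_0 = -1/2, c_1 = 2, c_2 = -3


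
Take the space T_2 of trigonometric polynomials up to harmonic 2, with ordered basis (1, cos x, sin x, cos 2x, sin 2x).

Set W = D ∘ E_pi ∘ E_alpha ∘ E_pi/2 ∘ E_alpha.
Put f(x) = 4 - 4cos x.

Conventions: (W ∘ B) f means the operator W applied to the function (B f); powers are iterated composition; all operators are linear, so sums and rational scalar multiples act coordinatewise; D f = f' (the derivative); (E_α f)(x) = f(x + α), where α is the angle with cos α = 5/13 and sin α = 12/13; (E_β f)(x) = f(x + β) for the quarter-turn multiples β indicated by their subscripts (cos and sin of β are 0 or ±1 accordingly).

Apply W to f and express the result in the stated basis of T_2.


the result is g(x) = (476/169)cos x + (480/169)sin x

E_alpha f = 4 - (20/13)cos x + (48/13)sin x
E_pi/2 E_alpha f = 4 + (48/13)cos x + (20/13)sin x
E_alpha E_pi/2 E_alpha f = 4 + (480/169)cos x - (476/169)sin x
E_pi (E_alpha ∘ E_pi/2 ∘ E_alpha) f = 4 - (480/169)cos x + (476/169)sin x
D E_pi (E_alpha ∘ E_pi/2 ∘ E_alpha) f = (476/169)cos x + (480/169)sin x


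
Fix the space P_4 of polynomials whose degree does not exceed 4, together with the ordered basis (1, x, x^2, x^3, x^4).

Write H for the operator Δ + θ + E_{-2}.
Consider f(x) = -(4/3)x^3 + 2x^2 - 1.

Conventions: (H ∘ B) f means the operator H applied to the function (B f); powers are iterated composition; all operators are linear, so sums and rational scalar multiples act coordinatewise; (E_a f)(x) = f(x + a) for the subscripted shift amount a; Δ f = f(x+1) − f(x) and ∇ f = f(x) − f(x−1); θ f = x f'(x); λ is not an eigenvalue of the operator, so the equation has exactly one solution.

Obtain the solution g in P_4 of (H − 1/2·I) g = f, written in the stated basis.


write g with unknown coordinates in the stated basis and equate coefficients in (H − 1/2·I) g = f
solving from the highest basis element down gives g = -(8/21)x^3 + (12/35)x^2 + (64/15)x - 78/35
check: H g = -(32/21)x^3 + (76/35)x^2 + (32/15)x - 74/35
so H g − 1/2·g = -(4/3)x^3 + 2x^2 - 1 = f ✓

the image equals g(x) = -(8/21)x^3 + (12/35)x^2 + (64/15)x - 78/35


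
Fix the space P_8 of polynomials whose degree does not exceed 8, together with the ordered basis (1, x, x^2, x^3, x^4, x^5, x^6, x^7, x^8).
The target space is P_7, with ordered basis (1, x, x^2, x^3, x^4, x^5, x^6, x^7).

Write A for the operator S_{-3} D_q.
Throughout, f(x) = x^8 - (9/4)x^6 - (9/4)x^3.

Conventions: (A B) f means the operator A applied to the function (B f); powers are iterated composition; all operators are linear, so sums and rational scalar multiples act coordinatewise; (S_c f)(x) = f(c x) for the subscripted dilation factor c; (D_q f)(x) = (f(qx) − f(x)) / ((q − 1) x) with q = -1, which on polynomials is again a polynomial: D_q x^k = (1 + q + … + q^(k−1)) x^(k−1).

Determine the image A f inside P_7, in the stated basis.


g(x) = -(81/4)x^2

D_q f = -(9/4)x^2
S_{-3} D_q f = -(81/4)x^2


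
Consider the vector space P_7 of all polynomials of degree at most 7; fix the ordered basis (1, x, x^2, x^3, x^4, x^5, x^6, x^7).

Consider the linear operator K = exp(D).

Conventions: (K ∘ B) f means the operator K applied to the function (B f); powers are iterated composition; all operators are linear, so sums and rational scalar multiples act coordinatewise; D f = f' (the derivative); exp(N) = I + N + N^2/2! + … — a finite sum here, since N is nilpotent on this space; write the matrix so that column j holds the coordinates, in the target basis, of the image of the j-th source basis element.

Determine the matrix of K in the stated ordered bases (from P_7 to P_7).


the matrix is [[1, 1, 1, 1, 1, 1, 1, 1]; [0, 1, 2, 3, 4, 5, 6, 7]; [0, 0, 1, 3, 6, 10, 15, 21]; [0, 0, 0, 1, 4, 10, 20, 35]; [0, 0, 0, 0, 1, 5, 15, 35]; [0, 0, 0, 0, 0, 1, 6, 21]; [0, 0, 0, 0, 0, 0, 1, 7]; [0, 0, 0, 0, 0, 0, 0, 1]] (rows listed top to bottom)

image of 1: 1
image of x: x + 1
image of x^2: x^2 + 2x + 1
image of x^3: x^3 + 3x^2 + 3x + 1
image of x^4: x^4 + 4x^3 + 6x^2 + 4x + 1
image of x^5: x^5 + 5x^4 + 10x^3 + 10x^2 + 5x + 1
image of x^6: x^6 + 6x^5 + 15x^4 + 20x^3 + 15x^2 + 6x + 1
image of x^7: x^7 + 7x^6 + 21x^5 + 35x^4 + 35x^3 + 21x^2 + 7x + 1
each image's coordinates form column j of the matrix


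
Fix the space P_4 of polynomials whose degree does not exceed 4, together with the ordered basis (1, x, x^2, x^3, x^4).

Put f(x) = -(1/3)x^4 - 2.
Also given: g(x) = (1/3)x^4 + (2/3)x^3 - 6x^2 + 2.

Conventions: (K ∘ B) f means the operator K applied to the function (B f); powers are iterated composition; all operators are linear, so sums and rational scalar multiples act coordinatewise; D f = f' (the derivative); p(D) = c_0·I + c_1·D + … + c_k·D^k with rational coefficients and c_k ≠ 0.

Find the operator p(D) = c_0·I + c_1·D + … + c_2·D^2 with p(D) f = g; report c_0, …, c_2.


D^0 f = -(1/3)x^4 - 2
D^1 f = -(4/3)x^3
D^2 f = -4x^2
matching coefficients of g against c_0 f + c_1 Df + … from the top degree down determines the c_i
solution: c_0 = -1, c_1 = -1/2, c_2 = 3/2

p(D) = -I − (1/2)·D + (3/2)·D^2, i.e. c_0 = -1, c_1 = -1/2, c_2 = 3/2


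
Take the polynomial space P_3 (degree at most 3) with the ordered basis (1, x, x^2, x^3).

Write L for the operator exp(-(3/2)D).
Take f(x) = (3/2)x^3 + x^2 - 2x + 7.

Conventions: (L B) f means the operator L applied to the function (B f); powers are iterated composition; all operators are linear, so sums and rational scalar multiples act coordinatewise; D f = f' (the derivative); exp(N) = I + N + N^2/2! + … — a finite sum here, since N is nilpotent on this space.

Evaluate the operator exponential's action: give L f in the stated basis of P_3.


the image equals g(x) = (3/2)x^3 - (23/4)x^2 + (41/8)x + 115/16

order-1 term: -(27/4)x^2 - 3x + 3
order-2 term: (81/8)x + 9/4
order-3 term: -81/16
the series for exp(-(3/2)D) f terminates at order 3
exp(-(3/2)D) f = (3/2)x^3 - (23/4)x^2 + (41/8)x + 115/16


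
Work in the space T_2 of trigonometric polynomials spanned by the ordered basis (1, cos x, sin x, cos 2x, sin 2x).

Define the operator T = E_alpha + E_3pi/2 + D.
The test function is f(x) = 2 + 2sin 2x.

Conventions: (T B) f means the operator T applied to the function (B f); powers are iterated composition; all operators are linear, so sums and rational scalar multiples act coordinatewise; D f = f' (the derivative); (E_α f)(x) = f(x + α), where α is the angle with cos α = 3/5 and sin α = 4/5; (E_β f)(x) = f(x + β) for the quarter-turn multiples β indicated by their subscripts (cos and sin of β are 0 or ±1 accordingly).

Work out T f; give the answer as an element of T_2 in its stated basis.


E_alpha f = 2 + (48/25)cos 2x - (14/25)sin 2x
E_3pi/2 f = 2 - 2sin 2x
D f = 4cos 2x
(E_alpha + E_3pi/2 + D) f = 4 + (148/25)cos 2x - (64/25)sin 2x

g(x) = 4 + (148/25)cos 2x - (64/25)sin 2x


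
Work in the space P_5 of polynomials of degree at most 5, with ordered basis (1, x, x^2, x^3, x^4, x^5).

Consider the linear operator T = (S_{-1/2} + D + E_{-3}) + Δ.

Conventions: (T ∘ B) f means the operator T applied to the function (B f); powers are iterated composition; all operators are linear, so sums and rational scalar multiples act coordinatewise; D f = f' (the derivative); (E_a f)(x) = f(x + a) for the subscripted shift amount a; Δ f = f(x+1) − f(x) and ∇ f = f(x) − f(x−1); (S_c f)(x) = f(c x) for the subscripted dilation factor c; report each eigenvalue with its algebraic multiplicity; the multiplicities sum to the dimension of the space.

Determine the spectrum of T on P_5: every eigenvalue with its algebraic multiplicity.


image of 1: 2
image of x: (1/2)x - 1
image of x^2: (5/4)x^2 - 2x + 10
image of x^3: (7/8)x^3 - 3x^2 + 30x - 26
image of x^4: (17/16)x^4 - 4x^3 + 60x^2 - 104x + 82
image of x^5: (31/32)x^5 - 5x^4 + 100x^3 - 260x^2 + 410x - 242
the matrix is upper triangular; its diagonal is (2, 1/2, 5/4, 7/8, 17/16, 31/32)
for a triangular matrix the eigenvalues are the diagonal entries, with algebraic multiplicity their repetition count

λ = 1/2 (multiplicity 1), λ = 7/8 (multiplicity 1), λ = 31/32 (multiplicity 1), λ = 17/16 (multiplicity 1), λ = 5/4 (multiplicity 1), λ = 2 (multiplicity 1)


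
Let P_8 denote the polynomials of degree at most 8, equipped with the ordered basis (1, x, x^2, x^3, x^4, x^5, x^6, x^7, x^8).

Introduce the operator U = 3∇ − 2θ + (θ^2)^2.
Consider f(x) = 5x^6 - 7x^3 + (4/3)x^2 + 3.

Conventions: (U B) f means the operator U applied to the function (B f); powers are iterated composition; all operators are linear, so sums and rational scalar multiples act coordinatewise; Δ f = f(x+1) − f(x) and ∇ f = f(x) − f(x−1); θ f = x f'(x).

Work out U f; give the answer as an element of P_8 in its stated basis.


∇ f = 30x^5 - 75x^4 + 100x^3 - 96x^2 + (161/3)x - 40/3
(3∇) f = 90x^5 - 225x^4 + 300x^3 - 288x^2 + 161x - 40
θ f = 30x^6 - 21x^3 + (8/3)x^2
(-2θ) f = -60x^6 + 42x^3 - (16/3)x^2
θ f = 30x^6 - 21x^3 + (8/3)x^2
θ θ f = 180x^6 - 63x^3 + (16/3)x^2
θ θ^2 f = 1080x^6 - 189x^3 + (32/3)x^2
θ θ θ^2 f = 6480x^6 - 567x^3 + (64/3)x^2
(3∇ − 2θ + (θ^2)^2) f = 6420x^6 + 90x^5 - 225x^4 - 225x^3 - 272x^2 + 161x - 40

the image equals g(x) = 6420x^6 + 90x^5 - 225x^4 - 225x^3 - 272x^2 + 161x - 40


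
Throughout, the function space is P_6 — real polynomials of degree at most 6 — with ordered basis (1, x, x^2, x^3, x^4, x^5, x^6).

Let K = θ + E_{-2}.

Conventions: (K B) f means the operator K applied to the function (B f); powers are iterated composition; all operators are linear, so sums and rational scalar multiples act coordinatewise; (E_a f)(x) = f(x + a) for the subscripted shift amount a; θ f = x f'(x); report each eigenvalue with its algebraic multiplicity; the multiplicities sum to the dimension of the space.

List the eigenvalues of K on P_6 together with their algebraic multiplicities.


image of 1: 1
image of x: 2x - 2
image of x^2: 3x^2 - 4x + 4
image of x^3: 4x^3 - 6x^2 + 12x - 8
image of x^4: 5x^4 - 8x^3 + 24x^2 - 32x + 16
image of x^5: 6x^5 - 10x^4 + 40x^3 - 80x^2 + 80x - 32
image of x^6: 7x^6 - 12x^5 + 60x^4 - 160x^3 + 240x^2 - 192x + 64
the matrix is upper triangular; its diagonal is (1, 2, 3, 4, 5, 6, 7)
for a triangular matrix the eigenvalues are the diagonal entries, with algebraic multiplicity their repetition count

λ = 1 (multiplicity 1), λ = 2 (multiplicity 1), λ = 3 (multiplicity 1), λ = 4 (multiplicity 1), λ = 5 (multiplicity 1), λ = 6 (multiplicity 1), λ = 7 (multiplicity 1)


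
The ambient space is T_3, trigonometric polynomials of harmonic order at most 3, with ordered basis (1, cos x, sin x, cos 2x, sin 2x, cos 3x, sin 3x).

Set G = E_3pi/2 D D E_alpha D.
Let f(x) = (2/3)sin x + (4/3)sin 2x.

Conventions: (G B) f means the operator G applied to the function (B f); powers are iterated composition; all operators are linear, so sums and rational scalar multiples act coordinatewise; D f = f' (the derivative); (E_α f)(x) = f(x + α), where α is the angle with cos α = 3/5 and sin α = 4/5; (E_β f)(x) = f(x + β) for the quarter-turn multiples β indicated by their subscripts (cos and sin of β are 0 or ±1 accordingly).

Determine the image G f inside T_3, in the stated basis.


g(x) = -(8/15)cos x - (2/5)sin x - (224/75)cos 2x - (256/25)sin 2x

D f = (2/3)cos x + (8/3)cos 2x
E_alpha D f = (2/5)cos x - (8/15)sin x - (56/75)cos 2x - (64/25)sin 2x
D (E_alpha D) f = -(8/15)cos x - (2/5)sin x - (128/25)cos 2x + (112/75)sin 2x
D D (E_alpha D) f = -(2/5)cos x + (8/15)sin x + (224/75)cos 2x + (256/25)sin 2x
E_3pi/2 D D (E_alpha D) f = -(8/15)cos x - (2/5)sin x - (224/75)cos 2x - (256/25)sin 2x


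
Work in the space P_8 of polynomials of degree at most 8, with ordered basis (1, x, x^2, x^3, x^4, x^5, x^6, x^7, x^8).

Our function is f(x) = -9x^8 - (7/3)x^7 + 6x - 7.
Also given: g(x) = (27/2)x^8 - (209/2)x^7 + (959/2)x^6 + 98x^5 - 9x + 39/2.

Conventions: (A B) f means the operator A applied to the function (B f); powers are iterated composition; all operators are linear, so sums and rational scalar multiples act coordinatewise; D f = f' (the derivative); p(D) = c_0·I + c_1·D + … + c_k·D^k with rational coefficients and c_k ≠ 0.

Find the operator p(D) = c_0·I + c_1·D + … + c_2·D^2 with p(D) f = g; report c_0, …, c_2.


D^0 f = -9x^8 - (7/3)x^7 + 6x - 7
D^1 f = -72x^7 - (49/3)x^6 + 6
D^2 f = -504x^6 - 98x^5
matching coefficients of g against c_0 f + c_1 Df + … from the top degree down determines the c_i
solution: c_0 = -3/2, c_1 = 3/2, c_2 = -1

p(D) = -(3/2)·I + (3/2)·D − D^2, i.e. c_0 = -3/2, c_1 = 3/2, c_2 = -1


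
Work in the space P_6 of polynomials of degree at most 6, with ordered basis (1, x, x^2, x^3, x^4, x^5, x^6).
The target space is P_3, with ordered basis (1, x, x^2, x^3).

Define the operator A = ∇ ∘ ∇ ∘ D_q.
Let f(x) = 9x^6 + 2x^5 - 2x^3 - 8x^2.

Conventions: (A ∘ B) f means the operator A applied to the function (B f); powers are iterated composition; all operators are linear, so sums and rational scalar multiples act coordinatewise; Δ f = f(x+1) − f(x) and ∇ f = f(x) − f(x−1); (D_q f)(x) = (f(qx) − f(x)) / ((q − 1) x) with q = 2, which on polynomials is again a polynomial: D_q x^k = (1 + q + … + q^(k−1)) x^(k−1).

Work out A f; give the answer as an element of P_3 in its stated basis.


the result is g(x) = 11340x^3 - 33276x^2 + 38202x - 16170

D_q f = 567x^5 + 62x^4 - 14x^2 - 24x
∇ D_q f = 2835x^4 - 5422x^3 + 5298x^2 - 2615x + 495
∇ ∇ D_q f = 11340x^3 - 33276x^2 + 38202x - 16170


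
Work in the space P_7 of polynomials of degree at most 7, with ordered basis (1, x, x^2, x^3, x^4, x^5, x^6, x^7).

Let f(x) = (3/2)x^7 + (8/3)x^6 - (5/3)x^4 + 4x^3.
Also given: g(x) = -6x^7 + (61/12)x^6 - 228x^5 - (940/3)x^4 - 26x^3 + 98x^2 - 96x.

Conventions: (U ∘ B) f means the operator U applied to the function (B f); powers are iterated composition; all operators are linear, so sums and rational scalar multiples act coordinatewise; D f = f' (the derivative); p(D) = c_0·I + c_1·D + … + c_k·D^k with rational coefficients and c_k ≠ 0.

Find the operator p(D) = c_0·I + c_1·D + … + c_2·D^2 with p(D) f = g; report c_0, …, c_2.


c_0 = -4, c_1 = 3/2, c_2 = -4

D^0 f = (3/2)x^7 + (8/3)x^6 - (5/3)x^4 + 4x^3
D^1 f = (21/2)x^6 + 16x^5 - (20/3)x^3 + 12x^2
D^2 f = 63x^5 + 80x^4 - 20x^2 + 24x
matching coefficients of g against c_0 f + c_1 Df + … from the top degree down determines the c_i
solution: c_0 = -4, c_1 = 3/2, c_2 = -4


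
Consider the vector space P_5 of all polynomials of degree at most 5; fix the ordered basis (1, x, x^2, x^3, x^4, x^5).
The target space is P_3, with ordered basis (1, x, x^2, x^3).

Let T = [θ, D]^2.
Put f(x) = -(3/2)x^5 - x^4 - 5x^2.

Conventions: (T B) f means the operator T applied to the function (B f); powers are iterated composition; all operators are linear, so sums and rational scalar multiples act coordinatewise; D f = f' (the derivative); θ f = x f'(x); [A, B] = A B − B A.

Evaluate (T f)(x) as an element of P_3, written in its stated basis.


the image equals g(x) = -30x^3 - 12x^2 - 10

D f = -(15/2)x^4 - 4x^3 - 10x
θ D f = -30x^4 - 12x^3 - 10x
θ f = -(15/2)x^5 - 4x^4 - 10x^2
D θ f = -(75/2)x^4 - 16x^3 - 20x
[θ, D] f = (15/2)x^4 + 4x^3 + 10x
D [θ, D] f = 30x^3 + 12x^2 + 10
θ D [θ, D] f = 90x^3 + 24x^2
θ [θ, D] f = 30x^4 + 12x^3 + 10x
D θ [θ, D] f = 120x^3 + 36x^2 + 10
[θ, D] [θ, D] f = -30x^3 - 12x^2 - 10


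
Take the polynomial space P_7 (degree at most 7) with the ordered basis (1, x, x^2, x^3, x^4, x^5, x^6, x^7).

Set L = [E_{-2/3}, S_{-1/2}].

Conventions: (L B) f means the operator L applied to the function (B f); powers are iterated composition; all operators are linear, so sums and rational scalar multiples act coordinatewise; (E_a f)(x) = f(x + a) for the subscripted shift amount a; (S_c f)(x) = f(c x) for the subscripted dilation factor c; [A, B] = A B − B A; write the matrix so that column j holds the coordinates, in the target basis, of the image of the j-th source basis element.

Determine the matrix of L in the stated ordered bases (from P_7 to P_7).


image of 1: 0
image of x: 1
image of x^2: -x - 1/3
image of x^3: (3/4)x^2 + (1/2)x + 1/3
image of x^4: -(1/2)x^3 - (1/2)x^2 - (2/3)x - 5/27
image of x^5: (5/16)x^4 + (5/12)x^3 + (5/6)x^2 + (25/54)x + 11/81
image of x^6: -(3/16)x^5 - (5/16)x^4 - (5/6)x^3 - (25/36)x^2 - (11/27)x - 7/81
image of x^7: (7/64)x^6 + (7/32)x^5 + (35/48)x^4 + (175/216)x^3 + (77/108)x^2 + (49/162)x + 43/729
each image's coordinates form column j of the matrix

the matrix is [[0, 1, -1/3, 1/3, -5/27, 11/81, -7/81, 43/729]; [0, 0, -1, 1/2, -2/3, 25/54, -11/27, 49/162]; [0, 0, 0, 3/4, -1/2, 5/6, -25/36, 77/108]; [0, 0, 0, 0, -1/2, 5/12, -5/6, 175/216]; [0, 0, 0, 0, 0, 5/16, -5/16, 35/48]; [0, 0, 0, 0, 0, 0, -3/16, 7/32]; [0, 0, 0, 0, 0, 0, 0, 7/64]; [0, 0, 0, 0, 0, 0, 0, 0]] (rows listed top to bottom)


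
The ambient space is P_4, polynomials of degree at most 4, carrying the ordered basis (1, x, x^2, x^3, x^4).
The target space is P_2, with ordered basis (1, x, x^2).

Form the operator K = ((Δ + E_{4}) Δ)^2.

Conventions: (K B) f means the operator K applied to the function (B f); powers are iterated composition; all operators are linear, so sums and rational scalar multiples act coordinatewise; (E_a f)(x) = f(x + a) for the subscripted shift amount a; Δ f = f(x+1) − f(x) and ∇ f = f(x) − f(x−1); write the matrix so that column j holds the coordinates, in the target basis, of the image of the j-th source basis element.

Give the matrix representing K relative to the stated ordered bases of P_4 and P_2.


the matrix is [[0, 0, 2, 66, 1262]; [0, 0, 0, 6, 264]; [0, 0, 0, 0, 12]] (rows listed top to bottom)

image of 1: 0
image of x: 0
image of x^2: 2
image of x^3: 6x + 66
image of x^4: 12x^2 + 264x + 1262
each image's coordinates form column j of the matrix
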